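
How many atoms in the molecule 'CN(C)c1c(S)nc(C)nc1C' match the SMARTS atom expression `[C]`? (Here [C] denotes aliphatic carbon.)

4

The query [C] means: uppercase C matches aliphatic (non-aromatic) carbon only.
Check the 12 heavy atoms by environment: 2× n (aromatic) → no; 4× c (aromatic) → no; 4× C → match; 1× S → no; 1× N → no.
That gives 4 matching atoms.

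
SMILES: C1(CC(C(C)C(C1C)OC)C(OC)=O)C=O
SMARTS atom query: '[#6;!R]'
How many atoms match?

6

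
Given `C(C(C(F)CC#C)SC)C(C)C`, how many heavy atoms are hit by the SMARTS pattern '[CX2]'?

2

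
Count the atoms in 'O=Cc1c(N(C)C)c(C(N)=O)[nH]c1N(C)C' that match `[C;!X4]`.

2

The query [C;!X4] means: aliphatic carbon that does not have four total connections.
Check the 16 heavy atoms by environment: 1× n (aromatic, X3) → no; 4× c (aromatic, X3) → no; 3× N (X3) → no; 4× C (X4) → no; 2× C (X3) → match; 2× O (X1) → no.
That gives 2 matching atoms.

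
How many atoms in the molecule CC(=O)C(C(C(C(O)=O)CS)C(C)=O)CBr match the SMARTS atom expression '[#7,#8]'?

The query [#7,#8] means: nitrogen or oxygen (comma = OR).
Check the 16 heavy atoms by environment: 10× C → no; 4× O → match; 1× S → no; 1× Br → no.
That gives 4 matching atoms.

4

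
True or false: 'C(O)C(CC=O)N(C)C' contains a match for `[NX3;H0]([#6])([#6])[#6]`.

True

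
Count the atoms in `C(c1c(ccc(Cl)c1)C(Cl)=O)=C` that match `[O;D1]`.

1

Check the 12 heavy atoms by environment: 3× c (aromatic, D2) → no; 3× c (aromatic, D3) → no; 1× C (D3) → no; 1× O (D1) → match; 2× Cl (D1) → no; 1× C (D2) → no; 1× C (D1) → no.
That gives 1 matching atom.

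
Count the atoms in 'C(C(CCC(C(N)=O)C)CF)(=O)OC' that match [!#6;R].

The query [!#6;R] means: non-carbon atom that is part of a ring.
Check the 14 heavy atoms by environment: 9× C (acyclic) → no; 3× O (acyclic) → no; 1× N (acyclic) → no; 1× F (acyclic) → no.
No environment satisfies the query, so 0 matching atoms.

0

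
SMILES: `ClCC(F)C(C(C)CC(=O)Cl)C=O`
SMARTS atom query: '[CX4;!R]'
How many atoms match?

Check the 13 heavy atoms by environment: 6× C (X4, acyclic) → match; 2× C (X3, acyclic) → no; 2× O (X1, acyclic) → no; 2× Cl (X1, acyclic) → no; 1× F (X1, acyclic) → no.
That gives 6 matching atoms.

6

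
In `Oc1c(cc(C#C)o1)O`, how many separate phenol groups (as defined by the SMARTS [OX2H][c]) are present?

[OX2H][c] is the SMARTS for a phenol: a hydroxyl oxygen attached to an aromatic carbon.
The molecule carries 2 separate instances of a hydroxyl group (-OH) meeting every constraint; each maps to a distinct set of atoms, giving 2 matches.

2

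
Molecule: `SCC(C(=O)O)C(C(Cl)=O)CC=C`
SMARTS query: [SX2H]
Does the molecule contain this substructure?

The pattern [SX2H] describes an aliphatic sulfur with two connections, one being H — a thiol.
The molecule carries a thiol (-SH), whose atoms satisfy every constraint of the query, so the pattern matches.

Yes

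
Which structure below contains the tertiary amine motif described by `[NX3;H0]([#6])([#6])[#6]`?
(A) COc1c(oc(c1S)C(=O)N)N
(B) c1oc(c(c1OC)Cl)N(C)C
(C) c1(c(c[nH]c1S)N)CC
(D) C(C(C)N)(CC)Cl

B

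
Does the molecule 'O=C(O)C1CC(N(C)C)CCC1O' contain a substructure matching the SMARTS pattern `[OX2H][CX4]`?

Yes

The pattern [OX2H][CX4] describes a hydroxyl oxygen bound to an sp3 (X4) carbon — an aliphatic alcohol.
The molecule carries a hydroxyl group (-OH), whose atoms satisfy every constraint of the query, so the pattern matches.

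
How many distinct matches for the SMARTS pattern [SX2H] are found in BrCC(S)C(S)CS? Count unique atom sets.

[SX2H] is the SMARTS for a thiol: an aliphatic sulfur with two connections, one being H.
The molecule carries 3 separate instances of a thiol (-SH) meeting every constraint; each maps to a distinct set of atoms, giving 3 matches.

3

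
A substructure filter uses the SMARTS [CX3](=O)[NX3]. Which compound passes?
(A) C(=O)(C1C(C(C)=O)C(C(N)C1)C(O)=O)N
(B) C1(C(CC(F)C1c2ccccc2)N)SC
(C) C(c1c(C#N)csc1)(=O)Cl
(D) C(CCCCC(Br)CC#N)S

[CX3](=O)[NX3] describes a carbonyl carbon bonded to a trivalent nitrogen (an amide).
(A) contains a primary amide (-C(=O)NH2), which satisfies every atom and bond constraint.
(B) has a primary amino group (-NH2) but the -NH2 is not attached to a carbonyl carbon.
(C) has a nitrile (-C#N) but the nitrile N is NX1 (triple-bonded), not NX3.
(D) has a nitrile (-C#N) but the nitrile N is NX1 (triple-bonded), not NX3.
So the answer is (A).

A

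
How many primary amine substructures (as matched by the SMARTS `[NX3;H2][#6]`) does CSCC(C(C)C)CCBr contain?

[NX3;H2][#6] is the SMARTS for a primary amine: a trivalent nitrogen with two H attached to carbon.
No fragment in the molecule satisfies every constraint, giving 0 matches.

0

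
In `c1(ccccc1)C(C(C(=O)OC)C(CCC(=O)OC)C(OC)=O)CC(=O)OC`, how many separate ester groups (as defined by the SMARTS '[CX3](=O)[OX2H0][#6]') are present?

4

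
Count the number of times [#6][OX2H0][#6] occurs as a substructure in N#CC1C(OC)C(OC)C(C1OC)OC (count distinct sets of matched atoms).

4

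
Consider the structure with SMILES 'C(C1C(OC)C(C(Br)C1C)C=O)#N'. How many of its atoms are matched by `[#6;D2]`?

The query [#6;D2] means: any carbon bonded to exactly two heavy atoms.
Check the 13 heavy atoms by environment: 5× C (D3) → no; 2× C (D2) → match; 1× N (D1) → no; 1× O (D1) → no; 1× O (D2) → no; 2× C (D1) → no; 1× Br (D1) → no.
That gives 2 matching atoms.

2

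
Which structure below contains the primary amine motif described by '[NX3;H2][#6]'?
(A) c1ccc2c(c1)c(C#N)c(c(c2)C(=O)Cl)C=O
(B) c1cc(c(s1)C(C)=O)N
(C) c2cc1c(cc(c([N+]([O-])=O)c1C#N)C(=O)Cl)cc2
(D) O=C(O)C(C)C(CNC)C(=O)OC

[NX3;H2][#6] describes a trivalent nitrogen with two H attached to carbon (a primary amine).
(A) has a nitrile (-C#N) but the nitrogen is NX1 (triple-bonded), not NX3 with two H.
(B) contains a primary amino group (-NH2), which satisfies every atom and bond constraint.
(C) has a nitro group (-[N+](=O)[O-]) but the nitrogen is [N+] with no H, not NX3H2.
(D) has an N-methylamino group (-NHCH3) but the nitrogen bears two carbons and only one H (H1), not H2.
So the answer is (B).

B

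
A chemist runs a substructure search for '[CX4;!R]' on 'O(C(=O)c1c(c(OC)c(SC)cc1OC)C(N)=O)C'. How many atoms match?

The query [CX4;!R] means: aliphatic carbon with four total connections, not in a ring.
Check the 19 heavy atoms by environment: 6× c (aromatic, X3, in 6-ring) → no; 1× S (X2, acyclic) → no; 4× C (X4, acyclic) → match; 2× C (X3, acyclic) → no; 2× O (X1, acyclic) → no; 3× O (X2, acyclic) → no; 1× N (X3, acyclic) → no.
That gives 4 matching atoms.

4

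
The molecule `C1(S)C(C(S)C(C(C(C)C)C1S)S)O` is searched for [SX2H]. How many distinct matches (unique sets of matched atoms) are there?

[SX2H] is the SMARTS for a thiol: an aliphatic sulfur with two connections, one being H.
The molecule carries 4 separate instances of a thiol (-SH) meeting every constraint; each maps to a distinct set of atoms, giving 4 matches.

4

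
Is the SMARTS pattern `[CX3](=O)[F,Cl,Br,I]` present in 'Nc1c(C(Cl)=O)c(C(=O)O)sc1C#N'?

Yes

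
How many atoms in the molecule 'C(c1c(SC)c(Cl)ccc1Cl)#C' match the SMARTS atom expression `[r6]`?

The query [r6] means: r6 matches atoms in a six-membered ring.
Check the 12 heavy atoms by environment: 6× c (aromatic, in 6-ring) → match; 1× S (acyclic) → no; 3× C (acyclic) → no; 2× Cl (acyclic) → no.
That gives 6 matching atoms.

6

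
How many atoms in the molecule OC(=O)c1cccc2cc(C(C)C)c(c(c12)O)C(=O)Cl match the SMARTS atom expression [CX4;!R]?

3

The query [CX4;!R] means: aliphatic carbon with four total connections, not in a ring.
Check the 20 heavy atoms by environment: 10× c (aromatic, X3, in 6-ring) → no; 2× O (X2, acyclic) → no; 2× C (X3, acyclic) → no; 2× O (X1, acyclic) → no; 1× Cl (X1, acyclic) → no; 3× C (X4, acyclic) → match.
That gives 3 matching atoms.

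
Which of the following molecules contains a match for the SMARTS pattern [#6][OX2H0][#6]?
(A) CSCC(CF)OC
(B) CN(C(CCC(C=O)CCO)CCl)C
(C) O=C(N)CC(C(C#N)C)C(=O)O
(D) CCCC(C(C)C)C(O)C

A

[#6][OX2H0][#6] describes an aliphatic oxygen bridging two carbons with no H on the oxygen (an ether).
(A) contains a methoxy ether (-OCH3), which satisfies every atom and bond constraint.
(B) has a hydroxyl group (-OH) but the oxygen has H1, not H0 bridging two carbons.
(C) has a carboxylic acid group (-C(=O)OH) but the -OH oxygen has H1; the =O is OX1, not OX2.
(D) has a hydroxyl group (-OH) but the oxygen has H1, not H0 bridging two carbons.
So the answer is (A).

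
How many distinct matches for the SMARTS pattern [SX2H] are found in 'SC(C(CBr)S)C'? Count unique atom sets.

2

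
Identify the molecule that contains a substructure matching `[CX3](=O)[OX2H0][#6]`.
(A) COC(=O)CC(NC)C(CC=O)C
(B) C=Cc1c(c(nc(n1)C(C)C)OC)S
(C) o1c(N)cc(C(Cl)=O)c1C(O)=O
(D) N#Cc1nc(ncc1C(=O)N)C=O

A

[CX3](=O)[OX2H0][#6] describes a carbonyl carbon bonded to an oxygen that is itself bonded to carbon (no H on that O) (an ester).
(A) contains a methyl-ester group (-C(=O)OCH3), which satisfies every atom and bond constraint.
(B) has a methoxy ether (-OCH3) but the ether oxygen is not adjacent to a C=O carbon.
(C) has a carboxylic acid group (-C(=O)OH) but the singly-bonded O carries H (OX2H1, not H0).
(D) has a primary amide (-C(=O)NH2) but the carbonyl is bonded to N, not to an O-C linkage.
So the answer is (A).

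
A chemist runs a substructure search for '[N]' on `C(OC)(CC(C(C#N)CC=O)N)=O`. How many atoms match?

The query [N] means: uppercase N matches aliphatic (non-aromatic) nitrogen only.
Check the 13 heavy atoms by environment: 8× C → no; 3× O → no; 2× N → match.
That gives 2 matching atoms.

2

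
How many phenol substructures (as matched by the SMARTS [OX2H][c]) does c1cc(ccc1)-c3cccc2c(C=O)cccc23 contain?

0

[OX2H][c] is the SMARTS for a phenol: a hydroxyl oxygen attached to an aromatic carbon.
No fragment in the molecule satisfies every constraint, giving 0 matches.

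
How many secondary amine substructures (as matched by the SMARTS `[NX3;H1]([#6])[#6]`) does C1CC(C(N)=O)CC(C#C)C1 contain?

0

[NX3;H1]([#6])[#6] is the SMARTS for a secondary amine: a trivalent nitrogen with one H, bonded to two carbons.
The molecule has a primary amide (-C(=O)NH2), but the -C(=O)NH2 nitrogen has H2, not H1; nothing else fits, so there are 0 matches.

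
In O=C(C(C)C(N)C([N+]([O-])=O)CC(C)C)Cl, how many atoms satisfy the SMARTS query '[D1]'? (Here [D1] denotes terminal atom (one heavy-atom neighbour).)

The query [D1] means: atom with exactly one heavy-atom neighbour (degree 1).
Check the 15 heavy atoms by environment: 3× C (D1) → match; 5× C (D3) → no; 1× C (D2) → no; 1× N (charge +1, D3) → no; 1× O (charge -1, D1) → match; 2× O (D1) → match; 1× N (D1) → match; 1× Cl (D1) → match.
Summing the matching environments: 3 + 1 + 2 + 1 + 1 = 8 matching atoms.

8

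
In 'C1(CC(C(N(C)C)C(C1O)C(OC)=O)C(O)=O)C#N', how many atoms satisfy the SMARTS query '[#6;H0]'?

3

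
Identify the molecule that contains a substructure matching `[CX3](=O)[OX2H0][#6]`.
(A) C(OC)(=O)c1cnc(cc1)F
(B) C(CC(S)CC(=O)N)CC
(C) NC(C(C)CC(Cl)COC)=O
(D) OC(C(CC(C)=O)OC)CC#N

A

[CX3](=O)[OX2H0][#6] describes a carbonyl carbon bonded to an oxygen that is itself bonded to carbon (no H on that O) (an ester).
(A) contains a methyl-ester group (-C(=O)OCH3), which satisfies every atom and bond constraint.
(B) has a primary amide (-C(=O)NH2) but the carbonyl is bonded to N, not to an O-C linkage.
(C) has a methoxy ether (-OCH3) but the ether oxygen is not adjacent to a C=O carbon.
(D) has a methoxy ether (-OCH3) but the ether oxygen is not adjacent to a C=O carbon.
So the answer is (A).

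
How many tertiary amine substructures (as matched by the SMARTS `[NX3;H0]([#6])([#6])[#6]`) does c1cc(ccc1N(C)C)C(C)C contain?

1

[NX3;H0]([#6])([#6])[#6] is the SMARTS for a tertiary amine: a trivalent nitrogen with no H, bonded to three carbons.
Exactly one fragment in the molecule meets all constraints, giving 1 match.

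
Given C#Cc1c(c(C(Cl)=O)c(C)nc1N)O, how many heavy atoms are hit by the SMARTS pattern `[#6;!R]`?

The query [#6;!R] means: carbon not in any ring.
Check the 14 heavy atoms by environment: 1× n (aromatic, in 6-ring) → no; 5× c (aromatic, in 6-ring) → no; 4× C (acyclic) → match; 2× O (acyclic) → no; 1× Cl (acyclic) → no; 1× N (acyclic) → no.
That gives 4 matching atoms.

4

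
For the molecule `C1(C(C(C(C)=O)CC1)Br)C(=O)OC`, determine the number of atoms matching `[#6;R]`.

The query [#6;R] means: carbon that is part of a ring.
Check the 13 heavy atoms by environment: 5× C (in 5-ring) → match; 4× C (acyclic) → no; 3× O (acyclic) → no; 1× Br (acyclic) → no.
That gives 5 matching atoms.

5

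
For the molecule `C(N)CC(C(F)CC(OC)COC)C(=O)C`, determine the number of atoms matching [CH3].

3

The query [CH3] means: aliphatic carbon with exactly three hydrogens.
Check the 16 heavy atoms by environment: 4× C (H2) → no; 3× C (H1) → no; 1× N (H2) → no; 3× O (H0) → no; 3× C (H3) → match; 1× F (H0) → no; 1× C (H0) → no.
That gives 3 matching atoms.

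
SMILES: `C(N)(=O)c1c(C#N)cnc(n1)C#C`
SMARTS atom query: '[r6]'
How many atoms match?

6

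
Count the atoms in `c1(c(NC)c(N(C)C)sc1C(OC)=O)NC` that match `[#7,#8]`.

The query [#7,#8] means: nitrogen or oxygen (comma = OR).
Check the 16 heavy atoms by environment: 1× s (aromatic) → no; 4× c (aromatic) → no; 3× N → match; 6× C → no; 2× O → match.
Summing the matching environments: 3 + 2 = 5 matching atoms.

5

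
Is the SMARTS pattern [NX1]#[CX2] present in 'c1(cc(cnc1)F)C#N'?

Yes

The pattern [NX1]#[CX2] describes a nitrogen triple-bonded to a two-connected carbon — a nitrile.
The molecule carries a nitrile (-C#N), whose atoms satisfy every constraint of the query, so the pattern matches.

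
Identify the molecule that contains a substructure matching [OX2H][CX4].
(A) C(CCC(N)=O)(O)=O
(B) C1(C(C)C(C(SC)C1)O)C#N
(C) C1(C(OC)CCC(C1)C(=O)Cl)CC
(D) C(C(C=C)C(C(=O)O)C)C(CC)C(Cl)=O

B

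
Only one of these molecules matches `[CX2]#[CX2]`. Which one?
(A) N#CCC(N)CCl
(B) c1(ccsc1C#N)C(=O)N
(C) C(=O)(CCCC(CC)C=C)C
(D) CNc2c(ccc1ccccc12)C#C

D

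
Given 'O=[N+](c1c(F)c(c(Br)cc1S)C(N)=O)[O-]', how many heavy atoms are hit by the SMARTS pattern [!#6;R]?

0

The query [!#6;R] means: non-carbon atom that is part of a ring.
Check the 15 heavy atoms by environment: 6× c (aromatic, in 6-ring) → no; 1× S (acyclic) → no; 1× N (charge +1, acyclic) → no; 1× O (charge -1, acyclic) → no; 2× O (acyclic) → no; 1× F (acyclic) → no; 1× Br (acyclic) → no; 1× C (acyclic) → no; 1× N (acyclic) → no.
No environment satisfies the query, so 0 matching atoms.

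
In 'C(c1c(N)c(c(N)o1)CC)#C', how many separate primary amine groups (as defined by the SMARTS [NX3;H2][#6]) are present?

2

[NX3;H2][#6] is the SMARTS for a primary amine: a trivalent nitrogen with two H attached to carbon.
The molecule carries 2 separate instances of a primary amino group (-NH2) meeting every constraint; each maps to a distinct set of atoms, giving 2 matches.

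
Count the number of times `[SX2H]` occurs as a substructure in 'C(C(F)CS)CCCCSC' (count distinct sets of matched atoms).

1

[SX2H] is the SMARTS for a thiol: an aliphatic sulfur with two connections, one being H.
Exactly one fragment in the molecule meets all constraints, giving 1 match.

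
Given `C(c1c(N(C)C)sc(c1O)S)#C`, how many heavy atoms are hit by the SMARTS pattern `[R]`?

5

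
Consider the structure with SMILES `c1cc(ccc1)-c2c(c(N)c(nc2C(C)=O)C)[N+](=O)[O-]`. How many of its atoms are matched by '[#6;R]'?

11

The query [#6;R] means: carbon that is part of a ring.
Check the 20 heavy atoms by environment: 1× n (aromatic, in 6-ring) → no; 11× c (aromatic, in 6-ring) → match; 3× C (acyclic) → no; 2× O (acyclic) → no; 1× N (charge +1, acyclic) → no; 1× O (charge -1, acyclic) → no; 1× N (acyclic) → no.
That gives 11 matching atoms.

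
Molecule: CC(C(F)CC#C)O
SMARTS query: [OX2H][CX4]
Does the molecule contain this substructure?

The pattern [OX2H][CX4] describes a hydroxyl oxygen bound to an sp3 (X4) carbon — an aliphatic alcohol.
The molecule carries a hydroxyl group (-OH), whose atoms satisfy every constraint of the query, so the pattern matches.

Yes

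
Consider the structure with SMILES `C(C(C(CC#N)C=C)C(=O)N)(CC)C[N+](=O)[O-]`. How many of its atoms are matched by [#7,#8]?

6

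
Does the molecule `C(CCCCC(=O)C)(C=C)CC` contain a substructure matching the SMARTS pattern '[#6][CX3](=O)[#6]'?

Yes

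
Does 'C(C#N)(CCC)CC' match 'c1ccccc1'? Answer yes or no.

No

The pattern c1ccccc1 describes six aromatic carbons in a ring — a benzene ring.
The closest candidate here is a methyl group (-CH3), but no six-membered all-carbon aromatic ring is present. No other fragment satisfies the full query, so there is no match.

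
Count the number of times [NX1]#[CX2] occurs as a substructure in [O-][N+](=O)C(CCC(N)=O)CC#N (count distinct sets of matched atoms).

[NX1]#[CX2] is the SMARTS for a nitrile: a nitrogen triple-bonded to a two-connected carbon.
Exactly one fragment in the molecule meets all constraints, giving 1 match.

1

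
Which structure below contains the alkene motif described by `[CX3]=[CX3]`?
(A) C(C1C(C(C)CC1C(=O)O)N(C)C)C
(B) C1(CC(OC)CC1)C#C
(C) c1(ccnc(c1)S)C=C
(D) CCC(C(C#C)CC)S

C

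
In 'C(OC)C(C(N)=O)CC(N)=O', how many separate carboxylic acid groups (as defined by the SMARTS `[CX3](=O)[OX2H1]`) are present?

0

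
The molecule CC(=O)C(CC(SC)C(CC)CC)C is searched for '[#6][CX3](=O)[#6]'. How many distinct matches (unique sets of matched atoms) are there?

[#6][CX3](=O)[#6] is the SMARTS for a ketone: a carbonyl carbon (no H) flanked by two carbons.
Exactly one fragment in the molecule meets all constraints, giving 1 match.

1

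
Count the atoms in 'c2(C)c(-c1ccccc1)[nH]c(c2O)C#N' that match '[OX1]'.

0

The query [OX1] means: aliphatic oxygen with one total connection — typically a carbonyl =O or an oxide.
Check the 15 heavy atoms by environment: 1× n (aromatic, X3) → no; 10× c (aromatic, X3) → no; 1× O (X2) → no; 1× C (X4) → no; 1× C (X2) → no; 1× N (X1) → no.
No environment satisfies the query, so 0 matching atoms.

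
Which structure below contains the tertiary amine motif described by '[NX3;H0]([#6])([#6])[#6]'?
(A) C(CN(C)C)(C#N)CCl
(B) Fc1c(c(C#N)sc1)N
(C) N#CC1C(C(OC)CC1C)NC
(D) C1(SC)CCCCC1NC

A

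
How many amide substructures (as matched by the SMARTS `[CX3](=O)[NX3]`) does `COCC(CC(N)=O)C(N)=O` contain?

2

[CX3](=O)[NX3] is the SMARTS for an amide: a carbonyl carbon bonded to a trivalent nitrogen.
The molecule carries 2 separate instances of a primary amide (-C(=O)NH2) meeting every constraint; each maps to a distinct set of atoms, giving 2 matches.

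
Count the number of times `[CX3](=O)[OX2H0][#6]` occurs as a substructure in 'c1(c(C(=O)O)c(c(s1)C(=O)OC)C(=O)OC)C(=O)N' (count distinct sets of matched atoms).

2

[CX3](=O)[OX2H0][#6] is the SMARTS for an ester: a carbonyl carbon bonded to an oxygen that is itself bonded to carbon (no H on that O).
The molecule carries 2 separate instances of a methyl-ester group (-C(=O)OCH3) meeting every constraint; each maps to a distinct set of atoms, giving 2 matches.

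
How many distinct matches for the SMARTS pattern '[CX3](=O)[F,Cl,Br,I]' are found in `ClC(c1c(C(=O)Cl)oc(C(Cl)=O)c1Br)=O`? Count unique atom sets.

3

[CX3](=O)[F,Cl,Br,I] is the SMARTS for an acyl halide: a carbonyl carbon bonded to a halogen.
The molecule carries 3 separate instances of an acyl chloride (-C(=O)Cl) meeting every constraint; each maps to a distinct set of atoms, giving 3 matches.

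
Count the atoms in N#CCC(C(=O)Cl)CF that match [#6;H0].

2

Check the 9 heavy atoms by environment: 2× C (H2) → no; 1× C (H1) → no; 2× C (H0) → match; 1× O (H0) → no; 1× Cl (H0) → no; 1× N (H0) → no; 1× F (H0) → no.
That gives 2 matching atoms.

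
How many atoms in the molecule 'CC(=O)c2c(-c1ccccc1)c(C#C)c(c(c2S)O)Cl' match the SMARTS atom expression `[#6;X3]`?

13

The query [#6;X3] means: any carbon (aromatic or not) with three total connections.
Check the 20 heavy atoms by environment: 12× c (aromatic, X3) → match; 1× O (X2) → no; 1× S (X2) → no; 1× Cl (X1) → no; 1× C (X3) → match; 1× O (X1) → no; 1× C (X4) → no; 2× C (X2) → no.
Summing the matching environments: 12 + 1 = 13 matching atoms.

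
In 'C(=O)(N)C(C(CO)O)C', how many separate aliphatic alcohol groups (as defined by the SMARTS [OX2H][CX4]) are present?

[OX2H][CX4] is the SMARTS for an aliphatic alcohol: a hydroxyl oxygen bound to an sp3 (X4) carbon.
The molecule carries 2 separate instances of a hydroxyl group (-OH) meeting every constraint; each maps to a distinct set of atoms, giving 2 matches.

2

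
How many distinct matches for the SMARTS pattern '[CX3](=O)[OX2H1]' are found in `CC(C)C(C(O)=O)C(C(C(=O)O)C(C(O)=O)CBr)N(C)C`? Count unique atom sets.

3

[CX3](=O)[OX2H1] is the SMARTS for a carboxylic acid: an sp2 carbon double-bonded to O and single-bonded to an -OH oxygen.
The molecule carries 3 separate instances of a carboxylic acid group (-C(=O)OH) meeting every constraint; each maps to a distinct set of atoms, giving 3 matches.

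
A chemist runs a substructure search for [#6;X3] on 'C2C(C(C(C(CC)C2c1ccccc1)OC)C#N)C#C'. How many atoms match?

Check the 20 heavy atoms by environment: 9× C (X4) → no; 3× C (X2) → no; 6× c (aromatic, X3) → match; 1× O (X2) → no; 1× N (X1) → no.
That gives 6 matching atoms.

6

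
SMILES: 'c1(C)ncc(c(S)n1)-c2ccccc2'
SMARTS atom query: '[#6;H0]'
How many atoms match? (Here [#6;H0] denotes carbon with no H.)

4

Check the 14 heavy atoms by environment: 2× n (aromatic, H0) → no; 4× c (aromatic, H0) → match; 6× c (aromatic, H1) → no; 1× C (H3) → no; 1× S (H1) → no.
That gives 4 matching atoms.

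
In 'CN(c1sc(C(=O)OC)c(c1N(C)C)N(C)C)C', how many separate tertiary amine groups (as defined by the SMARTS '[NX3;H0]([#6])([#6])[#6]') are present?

[NX3;H0]([#6])([#6])[#6] is the SMARTS for a tertiary amine: a trivalent nitrogen with no H, bonded to three carbons.
The molecule carries 3 separate instances of a dimethylamino group (-N(CH3)2) meeting every constraint; each maps to a distinct set of atoms, giving 3 matches.

3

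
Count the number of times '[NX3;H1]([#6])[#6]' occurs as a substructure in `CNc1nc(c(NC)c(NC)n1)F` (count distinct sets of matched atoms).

3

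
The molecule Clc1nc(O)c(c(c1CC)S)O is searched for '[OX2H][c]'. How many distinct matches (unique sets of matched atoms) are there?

2

[OX2H][c] is the SMARTS for a phenol: a hydroxyl oxygen attached to an aromatic carbon.
The molecule carries 2 separate instances of a hydroxyl group (-OH) meeting every constraint; each maps to a distinct set of atoms, giving 2 matches.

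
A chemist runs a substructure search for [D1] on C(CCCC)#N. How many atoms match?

Check the 6 heavy atoms by environment: 4× C (D2) → no; 1× C (D1) → match; 1× N (D1) → match.
Summing the matching environments: 1 + 1 = 2 matching atoms.

2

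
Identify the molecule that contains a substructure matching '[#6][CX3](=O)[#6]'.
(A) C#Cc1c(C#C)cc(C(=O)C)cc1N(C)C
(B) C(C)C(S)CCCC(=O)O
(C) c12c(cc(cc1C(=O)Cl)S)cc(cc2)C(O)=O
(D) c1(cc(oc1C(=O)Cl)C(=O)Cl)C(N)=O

A

[#6][CX3](=O)[#6] describes a carbonyl carbon (no H) flanked by two carbons (a ketone).
(A) contains an acetyl/ketone group (-C(=O)CH3), which satisfies every atom and bond constraint.
(B) has a carboxylic acid group (-C(=O)OH) but one neighbour of the carbonyl carbon is O, not C.
(C) has a carboxylic acid group (-C(=O)OH) but one neighbour of the carbonyl carbon is O, not C.
(D) has a primary amide (-C(=O)NH2) but one neighbour of the carbonyl carbon is N, not C.
So the answer is (A).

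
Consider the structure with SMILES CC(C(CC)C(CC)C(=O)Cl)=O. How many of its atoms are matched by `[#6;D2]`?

Check the 12 heavy atoms by environment: 3× C (D1) → no; 2× C (D2) → match; 4× C (D3) → no; 2× O (D1) → no; 1× Cl (D1) → no.
That gives 2 matching atoms.

2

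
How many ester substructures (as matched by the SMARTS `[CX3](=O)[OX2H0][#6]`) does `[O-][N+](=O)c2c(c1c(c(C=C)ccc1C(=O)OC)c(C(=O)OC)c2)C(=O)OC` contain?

3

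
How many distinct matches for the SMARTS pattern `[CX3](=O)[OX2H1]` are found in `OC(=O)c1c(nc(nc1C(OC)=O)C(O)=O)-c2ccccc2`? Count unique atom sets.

[CX3](=O)[OX2H1] is the SMARTS for a carboxylic acid: an sp2 carbon double-bonded to O and single-bonded to an -OH oxygen.
The molecule carries 2 separate instances of a carboxylic acid group (-C(=O)OH) meeting every constraint; each maps to a distinct set of atoms, giving 2 matches.

2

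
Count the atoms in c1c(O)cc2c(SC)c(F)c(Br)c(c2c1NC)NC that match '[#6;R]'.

10

The query [#6;R] means: carbon that is part of a ring.
Check the 19 heavy atoms by environment: 10× c (aromatic, in 6-ring) → match; 1× S (acyclic) → no; 3× C (acyclic) → no; 1× Br (acyclic) → no; 1× O (acyclic) → no; 2× N (acyclic) → no; 1× F (acyclic) → no.
That gives 10 matching atoms.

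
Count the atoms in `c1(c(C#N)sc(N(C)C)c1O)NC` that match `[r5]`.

The query [r5] means: r5 matches atoms in a five-membered ring.
Check the 13 heavy atoms by environment: 1× s (aromatic, in 5-ring) → match; 4× c (aromatic, in 5-ring) → match; 4× C (acyclic) → no; 3× N (acyclic) → no; 1× O (acyclic) → no.
Summing the matching environments: 1 + 4 = 5 matching atoms.

5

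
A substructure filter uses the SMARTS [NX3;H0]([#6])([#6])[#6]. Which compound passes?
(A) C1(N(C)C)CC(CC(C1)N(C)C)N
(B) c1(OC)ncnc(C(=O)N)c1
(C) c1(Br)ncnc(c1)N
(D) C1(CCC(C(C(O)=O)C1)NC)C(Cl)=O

[NX3;H0]([#6])([#6])[#6] describes a trivalent nitrogen with no H, bonded to three carbons (a tertiary amine).
(A) contains a dimethylamino group (-N(CH3)2), which satisfies every atom and bond constraint.
(B) has a primary amide (-C(=O)NH2) but the amide nitrogen has H2 and only one carbon neighbour.
(C) has a primary amino group (-NH2) but the nitrogen has H2, not H0 with three carbons.
(D) has an N-methylamino group (-NHCH3) but the nitrogen still has one H (H1), not H0.
So the answer is (A).

A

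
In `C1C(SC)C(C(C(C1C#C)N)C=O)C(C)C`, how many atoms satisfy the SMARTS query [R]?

6

The query [R] means: R matches any atom that is part of a ring.
Check the 16 heavy atoms by environment: 6× C (in 6-ring) → match; 1× N (acyclic) → no; 7× C (acyclic) → no; 1× O (acyclic) → no; 1× S (acyclic) → no.
That gives 6 matching atoms.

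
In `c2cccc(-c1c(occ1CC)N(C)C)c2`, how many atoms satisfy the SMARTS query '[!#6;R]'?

The query [!#6;R] means: non-carbon atom that is part of a ring.
Check the 16 heavy atoms by environment: 1× o (aromatic, in 5-ring) → match; 4× c (aromatic, in 5-ring) → no; 4× C (acyclic) → no; 6× c (aromatic, in 6-ring) → no; 1× N (acyclic) → no.
That gives 1 matching atom.

1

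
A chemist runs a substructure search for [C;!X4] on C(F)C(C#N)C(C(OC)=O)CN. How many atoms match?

The query [C;!X4] means: aliphatic carbon that does not have four total connections.
Check the 12 heavy atoms by environment: 5× C (X4) → no; 1× F (X1) → no; 1× N (X3) → no; 1× C (X3) → match; 1× O (X1) → no; 1× O (X2) → no; 1× C (X2) → match; 1× N (X1) → no.
Summing the matching environments: 1 + 1 = 2 matching atoms.

2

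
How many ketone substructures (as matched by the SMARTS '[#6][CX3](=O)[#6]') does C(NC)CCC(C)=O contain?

1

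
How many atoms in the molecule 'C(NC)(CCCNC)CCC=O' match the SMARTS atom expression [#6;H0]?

0

The query [#6;H0] means: any carbon with no attached hydrogen.
Check the 12 heavy atoms by environment: 5× C (H2) → no; 2× C (H1) → no; 1× O (H0) → no; 2× N (H1) → no; 2× C (H3) → no.
No environment satisfies the query, so 0 matching atoms.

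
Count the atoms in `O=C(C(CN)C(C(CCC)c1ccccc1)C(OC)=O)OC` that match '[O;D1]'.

The query [O;D1] means: aliphatic oxygen bonded to exactly one heavy atom.
Check the 22 heavy atoms by environment: 3× C (D1) → no; 3× C (D2) → no; 5× C (D3) → no; 2× O (D1) → match; 2× O (D2) → no; 1× N (D1) → no; 1× c (aromatic, D3) → no; 5× c (aromatic, D2) → no.
That gives 2 matching atoms.

2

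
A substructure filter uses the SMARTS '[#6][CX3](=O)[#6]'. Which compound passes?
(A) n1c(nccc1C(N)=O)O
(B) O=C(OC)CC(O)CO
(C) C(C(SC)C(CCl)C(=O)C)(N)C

[#6][CX3](=O)[#6] describes a carbonyl carbon (no H) flanked by two carbons (a ketone).
(A) has a primary amide (-C(=O)NH2) but one neighbour of the carbonyl carbon is N, not C.
(B) has a methyl-ester group (-C(=O)OCH3) but one neighbour of the carbonyl carbon is O, not C.
(C) contains an acetyl/ketone group (-C(=O)CH3), which satisfies every atom and bond constraint.
So the answer is (C).

C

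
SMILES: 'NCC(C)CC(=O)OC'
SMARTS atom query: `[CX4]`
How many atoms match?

The query [CX4] means: C with X4: aliphatic carbon with exactly 4 total connections (bonds + H).
Check the 9 heavy atoms by environment: 5× C (X4) → match; 1× C (X3) → no; 1× O (X1) → no; 1× O (X2) → no; 1× N (X3) → no.
That gives 5 matching atoms.

5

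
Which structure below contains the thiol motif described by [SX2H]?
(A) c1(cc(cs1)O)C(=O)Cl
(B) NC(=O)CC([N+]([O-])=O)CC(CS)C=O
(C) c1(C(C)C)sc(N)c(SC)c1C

[SX2H] describes an aliphatic sulfur with two connections, one being H (a thiol).
(A) has a hydroxyl group (-OH) but it is an -OH, not an -SH.
(B) contains a thiol (-SH), which satisfies every atom and bond constraint.
(C) has a methylthio ether (-SCH3) but the sulfur has H0 (bonded to two carbons), not H1.
So the answer is (B).

B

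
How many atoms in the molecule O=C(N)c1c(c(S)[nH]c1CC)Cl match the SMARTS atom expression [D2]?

2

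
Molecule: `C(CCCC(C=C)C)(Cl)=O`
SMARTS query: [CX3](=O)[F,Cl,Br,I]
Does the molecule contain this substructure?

Yes

The pattern [CX3](=O)[F,Cl,Br,I] describes a carbonyl carbon bonded to a halogen — an acyl halide.
The molecule carries an acyl chloride (-C(=O)Cl), whose atoms satisfy every constraint of the query, so the pattern matches.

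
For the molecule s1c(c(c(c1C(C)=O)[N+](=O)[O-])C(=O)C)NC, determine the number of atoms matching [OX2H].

0

Check the 16 heavy atoms by environment: 1× s (aromatic, H0, X2) → no; 4× c (aromatic, H0, X3) → no; 2× C (H0, X3) → no; 3× O (H0, X1) → no; 3× C (H3, X4) → no; 1× N (H1, X3) → no; 1× N (charge +1, H0, X3) → no; 1× O (charge -1, H0, X1) → no.
No environment satisfies the query, so 0 matching atoms.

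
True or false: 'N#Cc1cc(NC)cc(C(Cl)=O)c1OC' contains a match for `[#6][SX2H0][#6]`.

False

The pattern [#6][SX2H0][#6] describes an aliphatic sulfur bridging two carbons with no H on the sulfur — a thioether.
The closest candidate here is a methoxy ether (-OCH3), but the bridging atom is O, not S. No other fragment satisfies the full query, so there is no match.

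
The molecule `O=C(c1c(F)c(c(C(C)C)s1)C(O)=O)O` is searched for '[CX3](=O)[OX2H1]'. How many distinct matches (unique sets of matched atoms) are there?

2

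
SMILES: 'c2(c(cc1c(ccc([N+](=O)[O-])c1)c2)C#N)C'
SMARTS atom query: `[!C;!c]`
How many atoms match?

The query [!C;!c] means: neither aliphatic nor aromatic carbon — same as [!#6].
Check the 16 heavy atoms by environment: 10× c (aromatic) → no; 1× N (charge +1) → match; 1× O (charge -1) → match; 1× O → match; 2× C → no; 1× N → match.
Summing the matching environments: 1 + 1 + 1 + 1 = 4 matching atoms.

4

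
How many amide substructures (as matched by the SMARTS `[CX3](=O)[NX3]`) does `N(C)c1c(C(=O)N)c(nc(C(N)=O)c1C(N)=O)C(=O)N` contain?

[CX3](=O)[NX3] is the SMARTS for an amide: a carbonyl carbon bonded to a trivalent nitrogen.
The molecule carries 4 separate instances of a primary amide (-C(=O)NH2) meeting every constraint; each maps to a distinct set of atoms, giving 4 matches.

4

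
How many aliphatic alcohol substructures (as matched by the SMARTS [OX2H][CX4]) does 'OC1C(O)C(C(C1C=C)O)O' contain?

[OX2H][CX4] is the SMARTS for an aliphatic alcohol: a hydroxyl oxygen bound to an sp3 (X4) carbon.
The molecule carries 4 separate instances of a hydroxyl group (-OH) meeting every constraint; each maps to a distinct set of atoms, giving 4 matches.

4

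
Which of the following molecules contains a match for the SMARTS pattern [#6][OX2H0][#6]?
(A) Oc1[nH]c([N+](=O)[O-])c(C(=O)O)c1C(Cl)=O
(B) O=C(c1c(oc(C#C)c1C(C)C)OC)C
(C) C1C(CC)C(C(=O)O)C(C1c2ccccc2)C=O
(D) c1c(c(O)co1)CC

B

[#6][OX2H0][#6] describes an aliphatic oxygen bridging two carbons with no H on the oxygen (an ether).
(A) has a carboxylic acid group (-C(=O)OH) but the -OH oxygen has H1; the =O is OX1, not OX2.
(B) contains a methoxy ether (-OCH3), which satisfies every atom and bond constraint.
(C) has a carboxylic acid group (-C(=O)OH) but the -OH oxygen has H1; the =O is OX1, not OX2.
(D) has a hydroxyl group (-OH) but the oxygen has H1, not H0 bridging two carbons.
So the answer is (B).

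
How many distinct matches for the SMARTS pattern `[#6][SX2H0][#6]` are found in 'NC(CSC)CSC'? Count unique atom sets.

2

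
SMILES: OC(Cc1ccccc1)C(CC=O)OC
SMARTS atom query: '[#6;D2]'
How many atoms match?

8

The query [#6;D2] means: any carbon bonded to exactly two heavy atoms.
Check the 15 heavy atoms by environment: 3× C (D2) → match; 2× C (D3) → no; 1× c (aromatic, D3) → no; 5× c (aromatic, D2) → match; 2× O (D1) → no; 1× O (D2) → no; 1× C (D1) → no.
Summing the matching environments: 3 + 5 = 8 matching atoms.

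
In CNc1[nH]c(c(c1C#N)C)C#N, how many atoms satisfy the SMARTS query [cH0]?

The query [cH0] means: aromatic carbon with no attached hydrogen (substituted or ring-fusion).
Check the 12 heavy atoms by environment: 1× n (aromatic, H1) → no; 4× c (aromatic, H0) → match; 2× C (H0) → no; 2× N (H0) → no; 2× C (H3) → no; 1× N (H1) → no.
That gives 4 matching atoms.

4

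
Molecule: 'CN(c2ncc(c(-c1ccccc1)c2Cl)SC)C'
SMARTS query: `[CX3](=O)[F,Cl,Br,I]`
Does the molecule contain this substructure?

No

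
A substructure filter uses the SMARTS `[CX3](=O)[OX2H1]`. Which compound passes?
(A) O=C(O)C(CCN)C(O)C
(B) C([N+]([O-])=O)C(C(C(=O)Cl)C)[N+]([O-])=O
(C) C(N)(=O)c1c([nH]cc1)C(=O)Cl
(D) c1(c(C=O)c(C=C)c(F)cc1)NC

A

[CX3](=O)[OX2H1] describes an sp2 carbon double-bonded to O and single-bonded to an -OH oxygen (a carboxylic acid).
(A) contains a carboxylic acid group (-C(=O)OH), which satisfies every atom and bond constraint.
(B) has an acyl chloride (-C(=O)Cl) but the carbonyl is bonded to Cl, not to an -OH oxygen.
(C) has an acyl chloride (-C(=O)Cl) but the carbonyl is bonded to Cl, not to an -OH oxygen.
(D) has an aldehyde (-CHO) but there is no singly-bonded oxygen on the carbonyl carbon.
So the answer is (A).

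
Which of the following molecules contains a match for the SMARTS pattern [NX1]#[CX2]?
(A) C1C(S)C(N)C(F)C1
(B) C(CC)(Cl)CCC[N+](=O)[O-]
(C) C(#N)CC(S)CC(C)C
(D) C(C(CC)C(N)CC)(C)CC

[NX1]#[CX2] describes a nitrogen triple-bonded to a two-connected carbon (a nitrile).
(A) has a primary amino group (-NH2) but the nitrogen is NX3 (three connections), not NX1 triple-bonded.
(B) has a nitro group (-[N+](=O)[O-]) but there is no C#N triple bond.
(C) contains a nitrile (-C#N), which satisfies every atom and bond constraint.
(D) has a primary amino group (-NH2) but the nitrogen is NX3 (three connections), not NX1 triple-bonded.
So the answer is (C).

C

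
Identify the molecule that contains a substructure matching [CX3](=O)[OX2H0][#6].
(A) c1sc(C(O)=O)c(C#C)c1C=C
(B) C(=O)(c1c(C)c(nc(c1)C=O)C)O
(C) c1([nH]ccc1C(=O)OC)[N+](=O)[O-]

C

[CX3](=O)[OX2H0][#6] describes a carbonyl carbon bonded to an oxygen that is itself bonded to carbon (no H on that O) (an ester).
(A) has a carboxylic acid group (-C(=O)OH) but the singly-bonded O carries H (OX2H1, not H0).
(B) has a carboxylic acid group (-C(=O)OH) but the singly-bonded O carries H (OX2H1, not H0).
(C) contains a methyl-ester group (-C(=O)OCH3), which satisfies every atom and bond constraint.
So the answer is (C).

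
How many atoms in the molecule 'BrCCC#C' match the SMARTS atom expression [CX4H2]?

2

The query [CX4H2] means: sp3 carbon (X4) with exactly two hydrogens.
Check the 5 heavy atoms by environment: 2× C (H2, X4) → match; 1× C (H0, X2) → no; 1× C (H1, X2) → no; 1× Br (H0, X1) → no.
That gives 2 matching atoms.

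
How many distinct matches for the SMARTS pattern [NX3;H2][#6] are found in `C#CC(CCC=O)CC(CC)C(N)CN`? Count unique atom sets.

[NX3;H2][#6] is the SMARTS for a primary amine: a trivalent nitrogen with two H attached to carbon.
The molecule carries 2 separate instances of a primary amino group (-NH2) meeting every constraint; each maps to a distinct set of atoms, giving 2 matches.

2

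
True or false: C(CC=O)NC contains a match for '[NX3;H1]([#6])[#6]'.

True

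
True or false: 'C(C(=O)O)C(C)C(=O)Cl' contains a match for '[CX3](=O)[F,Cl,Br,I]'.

True

The pattern [CX3](=O)[F,Cl,Br,I] describes a carbonyl carbon bonded to a halogen — an acyl halide.
The molecule carries an acyl chloride (-C(=O)Cl), whose atoms satisfy every constraint of the query, so the pattern matches.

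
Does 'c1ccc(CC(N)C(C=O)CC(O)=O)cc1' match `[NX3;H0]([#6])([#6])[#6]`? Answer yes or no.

No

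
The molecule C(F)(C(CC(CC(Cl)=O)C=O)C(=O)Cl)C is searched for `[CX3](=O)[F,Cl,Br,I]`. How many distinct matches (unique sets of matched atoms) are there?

2

[CX3](=O)[F,Cl,Br,I] is the SMARTS for an acyl halide: a carbonyl carbon bonded to a halogen.
The molecule carries 2 separate instances of an acyl chloride (-C(=O)Cl) meeting every constraint; each maps to a distinct set of atoms, giving 2 matches.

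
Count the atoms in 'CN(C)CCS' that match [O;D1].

0

The query [O;D1] means: aliphatic oxygen bonded to exactly one heavy atom.
Check the 6 heavy atoms by environment: 2× C (D2) → no; 1× S (D1) → no; 1× N (D3) → no; 2× C (D1) → no.
No environment satisfies the query, so 0 matching atoms.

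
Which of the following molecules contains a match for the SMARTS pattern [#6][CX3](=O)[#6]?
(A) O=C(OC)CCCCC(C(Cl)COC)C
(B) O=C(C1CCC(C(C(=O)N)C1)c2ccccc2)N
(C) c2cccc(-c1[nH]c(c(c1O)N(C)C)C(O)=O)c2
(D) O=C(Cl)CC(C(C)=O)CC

D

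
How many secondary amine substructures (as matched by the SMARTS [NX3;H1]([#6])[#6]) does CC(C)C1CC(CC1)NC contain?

1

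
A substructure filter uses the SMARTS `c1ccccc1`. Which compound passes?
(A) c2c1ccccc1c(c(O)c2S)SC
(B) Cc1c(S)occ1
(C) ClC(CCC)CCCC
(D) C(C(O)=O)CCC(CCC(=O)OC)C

c1ccccc1 describes six aromatic carbons in a ring (a benzene ring).
(A) contains the required atom environment, so the pattern matches.
(B) has a methyl group (-CH3) but no six-membered all-carbon aromatic ring is present.
(C) has a methyl group (-CH3) but no six-membered all-carbon aromatic ring is present.
(D) has a methyl group (-CH3) but no six-membered all-carbon aromatic ring is present.
So the answer is (A).

A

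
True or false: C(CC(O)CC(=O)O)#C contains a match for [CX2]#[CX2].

The pattern [CX2]#[CX2] describes a carbon-carbon triple bond — an alkyne.
The molecule carries an ethynyl group (-C#CH), whose atoms satisfy every constraint of the query, so the pattern matches.

True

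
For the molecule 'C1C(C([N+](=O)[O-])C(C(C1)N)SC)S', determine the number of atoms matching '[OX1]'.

2

The query [OX1] means: aliphatic oxygen with one total connection — typically a carbonyl =O or an oxide.
Check the 13 heavy atoms by environment: 7× C (X4) → no; 1× N (X3) → no; 1× N (charge +1, X3) → no; 1× O (charge -1, X1) → match; 1× O (X1) → match; 2× S (X2) → no.
Summing the matching environments: 1 + 1 = 2 matching atoms.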